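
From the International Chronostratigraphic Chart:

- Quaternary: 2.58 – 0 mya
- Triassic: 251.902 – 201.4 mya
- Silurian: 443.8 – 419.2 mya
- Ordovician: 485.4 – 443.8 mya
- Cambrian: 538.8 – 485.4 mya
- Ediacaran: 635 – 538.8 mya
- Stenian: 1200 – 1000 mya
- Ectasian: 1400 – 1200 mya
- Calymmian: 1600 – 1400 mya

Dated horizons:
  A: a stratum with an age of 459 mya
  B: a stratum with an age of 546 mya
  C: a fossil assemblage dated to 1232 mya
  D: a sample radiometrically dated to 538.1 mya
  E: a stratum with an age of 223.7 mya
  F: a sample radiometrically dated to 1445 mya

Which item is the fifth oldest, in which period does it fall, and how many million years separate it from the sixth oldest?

A, in the Ordovician; 235.3 million years to E

Sorted oldest-first by Ma: F (1445), C (1232), B (546), D (538.1), A (459), E (223.7).
The fifth oldest is A at 459 Ma, which lies in 485.4–443.8 Ma: the Ordovician.
The sixth oldest is E at 223.7 Ma; separation = |459 − 223.7| = 235.3 Myr.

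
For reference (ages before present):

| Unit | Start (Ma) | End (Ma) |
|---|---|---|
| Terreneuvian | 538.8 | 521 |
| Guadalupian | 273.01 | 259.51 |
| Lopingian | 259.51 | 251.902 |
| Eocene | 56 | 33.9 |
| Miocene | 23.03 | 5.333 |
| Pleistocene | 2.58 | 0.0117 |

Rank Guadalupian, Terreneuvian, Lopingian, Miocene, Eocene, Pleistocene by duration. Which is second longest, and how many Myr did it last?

Terreneuvian, 17.8 million years

Durations: Guadalupian 13.5; Terreneuvian 17.8; Lopingian 7.608; Miocene 17.697; Eocene 22.1; Pleistocene 2.5683 Myr.
Sorted longest-first: Eocene (22.1), Terreneuvian (17.8), Miocene (17.697), Guadalupian (13.5), Lopingian (7.608), Pleistocene (2.5683).
The second longest is Terreneuvian at 17.8 Myr.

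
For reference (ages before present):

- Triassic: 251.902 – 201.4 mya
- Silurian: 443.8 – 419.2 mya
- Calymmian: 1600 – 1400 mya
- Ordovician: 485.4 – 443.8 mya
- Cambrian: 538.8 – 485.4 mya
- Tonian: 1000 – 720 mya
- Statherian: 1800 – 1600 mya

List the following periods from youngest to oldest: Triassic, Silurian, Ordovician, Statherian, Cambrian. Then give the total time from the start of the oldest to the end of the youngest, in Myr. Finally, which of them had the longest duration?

Start ages (Ma): Statherian 1800, Cambrian 538.8, Ordovician 485.4, Silurian 443.8, Triassic 251.902.
Ordered youngest to oldest: Triassic, Silurian, Ordovician, Cambrian, Statherian.
Span = 1800 − 201.4 = 1598.6 Myr.
Durations: Statherian 200, Silurian 24.6, Ordovician 41.6, Cambrian 53.4, Triassic 50.502 → longest is Statherian (200 Myr).

Triassic, Silurian, Ordovician, Cambrian, Statherian; total span 1598.6 Myr; longest is Statherian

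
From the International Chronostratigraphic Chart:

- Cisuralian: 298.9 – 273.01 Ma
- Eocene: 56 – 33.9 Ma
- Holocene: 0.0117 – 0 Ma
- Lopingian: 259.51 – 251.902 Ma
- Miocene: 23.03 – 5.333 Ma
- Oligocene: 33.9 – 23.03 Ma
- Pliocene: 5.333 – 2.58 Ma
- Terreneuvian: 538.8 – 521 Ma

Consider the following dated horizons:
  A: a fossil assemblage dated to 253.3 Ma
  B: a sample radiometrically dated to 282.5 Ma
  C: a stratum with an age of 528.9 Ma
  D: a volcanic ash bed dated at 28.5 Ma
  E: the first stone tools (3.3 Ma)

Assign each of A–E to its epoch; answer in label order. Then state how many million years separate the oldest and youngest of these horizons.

A — Lopingian; B — Cisuralian; C — Terreneuvian; D — Oligocene; E — Pliocene; span 525.6 million years

A: 253.3 Ma lies in 259.51–251.902 Ma, so Lopingian.
B: 282.5 Ma lies in 298.9–273.01 Ma, so Cisuralian.
C: 528.9 Ma lies in 538.8–521 Ma, so Terreneuvian.
D: 28.5 Ma lies in 33.9–23.03 Ma, so Oligocene.
E: 3.3 Ma lies in 5.333–2.58 Ma, so Pliocene.
Oldest = 528.9 Ma, youngest = 3.3 Ma → span 525.6 Myr.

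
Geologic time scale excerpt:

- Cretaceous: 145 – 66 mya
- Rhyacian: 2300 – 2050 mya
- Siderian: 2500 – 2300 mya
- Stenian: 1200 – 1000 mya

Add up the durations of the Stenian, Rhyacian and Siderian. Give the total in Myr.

Each duration: Stenian = 200; Rhyacian = 250; Siderian = 200.
Sum: 200 + 250 + 200 = 650 Myr.

650 million years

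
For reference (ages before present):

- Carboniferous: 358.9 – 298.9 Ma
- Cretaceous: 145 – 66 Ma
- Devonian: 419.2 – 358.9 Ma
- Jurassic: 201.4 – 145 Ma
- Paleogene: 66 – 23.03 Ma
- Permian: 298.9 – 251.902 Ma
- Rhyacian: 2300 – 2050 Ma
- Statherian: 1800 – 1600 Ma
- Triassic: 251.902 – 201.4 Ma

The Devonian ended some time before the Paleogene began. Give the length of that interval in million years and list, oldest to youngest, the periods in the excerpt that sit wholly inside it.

End of Devonian = 358.9 Ma; start of Paleogene = 66 Ma.
Gap = 358.9 − 66 = 292.9 Myr.
Periods wholly inside 358.9–66 Ma: Carboniferous (358.9–298.9), Permian (298.9–251.902), Triassic (251.902–201.4), Jurassic (201.4–145), Cretaceous (145–66).

292.9 million years; Carboniferous, Permian, Triassic, Jurassic, Cretaceous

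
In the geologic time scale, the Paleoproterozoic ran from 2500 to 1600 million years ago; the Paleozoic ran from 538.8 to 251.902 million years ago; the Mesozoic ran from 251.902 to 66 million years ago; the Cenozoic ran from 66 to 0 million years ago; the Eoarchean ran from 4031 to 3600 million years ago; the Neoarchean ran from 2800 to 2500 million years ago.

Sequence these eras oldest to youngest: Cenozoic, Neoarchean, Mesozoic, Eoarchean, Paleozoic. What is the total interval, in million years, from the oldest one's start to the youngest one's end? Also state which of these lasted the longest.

Start ages (Ma): Eoarchean 4031, Neoarchean 2800, Paleozoic 538.8, Mesozoic 251.902, Cenozoic 66.
Ordered oldest to youngest: Eoarchean, Neoarchean, Paleozoic, Mesozoic, Cenozoic.
Span = 4031 − 0 = 4031 Myr.
Durations: Cenozoic 66, Eoarchean 431, Neoarchean 300, Mesozoic 185.902, Paleozoic 286.898 → longest is Eoarchean (431 Myr).

Eoarchean, Neoarchean, Paleozoic, Mesozoic, Cenozoic; total span 4031 Myr; longest is Eoarchean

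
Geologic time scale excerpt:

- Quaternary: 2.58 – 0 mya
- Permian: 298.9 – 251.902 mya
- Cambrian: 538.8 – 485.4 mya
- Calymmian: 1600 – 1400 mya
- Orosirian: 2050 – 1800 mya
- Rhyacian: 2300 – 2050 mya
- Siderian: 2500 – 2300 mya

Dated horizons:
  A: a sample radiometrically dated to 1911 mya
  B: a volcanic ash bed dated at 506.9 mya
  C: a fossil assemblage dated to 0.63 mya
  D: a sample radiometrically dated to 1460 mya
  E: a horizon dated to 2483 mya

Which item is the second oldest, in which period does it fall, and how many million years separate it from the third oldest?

A, in the Orosirian; 451 million years to D

Larger Ma means older, so oldest first: E 2483 > A 1911 > D 1460 > B 506.9 > C 0.63.
Counting 2 along gives A (1911 Ma); the excerpt puts that inside the Orosirian, 2050–1800 Ma.
Next in line is D (1460 Ma), and 1911 − 1460 = 451 Myr.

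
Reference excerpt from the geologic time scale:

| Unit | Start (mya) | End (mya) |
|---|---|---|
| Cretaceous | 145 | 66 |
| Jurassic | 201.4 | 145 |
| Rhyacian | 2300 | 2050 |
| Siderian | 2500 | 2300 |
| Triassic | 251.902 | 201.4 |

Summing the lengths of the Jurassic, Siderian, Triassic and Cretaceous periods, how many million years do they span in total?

385.902 million years

Duration is start − end for each: (201.4 − 145) + (2500 − 2300) + (251.902 − 201.4) + (145 − 66).
That is 56.4 + 200 + 50.502 + 79, which totals 385.902 million years.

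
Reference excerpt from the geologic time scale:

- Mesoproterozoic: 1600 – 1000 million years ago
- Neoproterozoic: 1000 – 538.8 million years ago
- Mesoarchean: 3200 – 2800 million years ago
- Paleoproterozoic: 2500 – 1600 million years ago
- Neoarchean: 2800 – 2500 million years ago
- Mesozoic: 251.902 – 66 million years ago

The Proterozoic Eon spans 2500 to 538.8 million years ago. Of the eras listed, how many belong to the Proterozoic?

3

Eras inside 2500–538.8 Ma: Paleoproterozoic, Mesoproterozoic, Neoproterozoic — 3 in total.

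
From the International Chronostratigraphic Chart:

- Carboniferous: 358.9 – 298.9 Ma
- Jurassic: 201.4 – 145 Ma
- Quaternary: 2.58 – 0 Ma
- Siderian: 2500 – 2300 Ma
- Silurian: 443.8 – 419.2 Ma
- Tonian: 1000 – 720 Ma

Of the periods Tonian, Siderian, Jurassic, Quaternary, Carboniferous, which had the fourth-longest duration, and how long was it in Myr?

Start − end for each: Tonian 1000 − 720 = 280; Siderian 2500 − 2300 = 200; Jurassic 201.4 − 145 = 56.4; Quaternary 2.58 − 0 = 2.58; Carboniferous 358.9 − 298.9 = 60.
Ranking these from longest: Tonian > Siderian > Carboniferous > Jurassic > Quaternary.
Position 4 in that ranking is Jurassic, which lasted 56.4 Myr.

Jurassic, 56.4 million years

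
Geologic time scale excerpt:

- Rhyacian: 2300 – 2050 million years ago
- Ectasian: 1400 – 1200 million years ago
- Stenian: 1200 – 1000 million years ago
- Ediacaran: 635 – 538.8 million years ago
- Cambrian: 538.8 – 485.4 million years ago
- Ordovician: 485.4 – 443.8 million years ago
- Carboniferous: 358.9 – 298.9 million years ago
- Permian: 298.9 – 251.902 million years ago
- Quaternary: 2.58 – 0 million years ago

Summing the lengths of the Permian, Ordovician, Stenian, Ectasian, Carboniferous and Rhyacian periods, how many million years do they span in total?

Each duration: Permian = 46.998; Ordovician = 41.6; Stenian = 200; Ectasian = 200; Carboniferous = 60; Rhyacian = 250.
Sum: 46.998 + 41.6 + 200 + 200 + 60 + 250 = 798.598 Myr.

798.598 million years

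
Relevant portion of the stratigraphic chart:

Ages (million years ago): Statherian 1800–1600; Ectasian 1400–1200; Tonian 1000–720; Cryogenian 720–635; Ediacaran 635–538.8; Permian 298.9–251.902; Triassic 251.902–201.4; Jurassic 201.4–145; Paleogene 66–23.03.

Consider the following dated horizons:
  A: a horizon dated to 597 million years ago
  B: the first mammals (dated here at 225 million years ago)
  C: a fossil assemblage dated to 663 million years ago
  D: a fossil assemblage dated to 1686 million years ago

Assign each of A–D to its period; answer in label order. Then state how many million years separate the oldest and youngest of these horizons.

A — Ediacaran; B — Triassic; C — Cryogenian; D — Statherian; span 1461 million years

Match each age against the start–end ranges in the excerpt: A = 597 Ma → Ediacaran (635–538.8); B = 225 Ma → Triassic (251.902–201.4); C = 663 Ma → Cryogenian (720–635); D = 1686 Ma → Statherian (1800–1600).
The largest age is 1686 Ma and the smallest is 225 Ma; their difference is 1461 Myr.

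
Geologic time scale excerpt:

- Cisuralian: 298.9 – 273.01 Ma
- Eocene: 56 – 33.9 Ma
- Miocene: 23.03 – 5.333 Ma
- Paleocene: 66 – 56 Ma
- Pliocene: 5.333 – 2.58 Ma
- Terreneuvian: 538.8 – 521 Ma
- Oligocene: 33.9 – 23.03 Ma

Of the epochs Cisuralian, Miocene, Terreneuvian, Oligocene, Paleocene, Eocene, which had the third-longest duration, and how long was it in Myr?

Start − end for each: Cisuralian 298.9 − 273.01 = 25.89; Miocene 23.03 − 5.333 = 17.697; Terreneuvian 538.8 − 521 = 17.8; Oligocene 33.9 − 23.03 = 10.87; Paleocene 66 − 56 = 10; Eocene 56 − 33.9 = 22.1.
Ranking these from longest: Cisuralian > Eocene > Terreneuvian > Miocene > Oligocene > Paleocene.
Position 3 in that ranking is Terreneuvian, which lasted 17.8 Myr.

Terreneuvian, 17.8 million years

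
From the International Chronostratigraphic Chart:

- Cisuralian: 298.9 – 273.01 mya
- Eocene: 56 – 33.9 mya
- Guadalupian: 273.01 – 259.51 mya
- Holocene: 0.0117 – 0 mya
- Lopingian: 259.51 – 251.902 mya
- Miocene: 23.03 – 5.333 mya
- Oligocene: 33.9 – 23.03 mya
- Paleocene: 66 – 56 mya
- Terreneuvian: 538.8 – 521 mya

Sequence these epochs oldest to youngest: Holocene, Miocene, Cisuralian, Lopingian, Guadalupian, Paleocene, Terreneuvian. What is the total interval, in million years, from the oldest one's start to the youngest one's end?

From the excerpt: Holocene 0.0117–0; Miocene 23.03–5.333; Cisuralian 298.9–273.01; Lopingian 259.51–251.902; Guadalupian 273.01–259.51; Paleocene 66–56; Terreneuvian 538.8–521 (Ma).
Larger Ma is earlier, so the oldest is Terreneuvian and the youngest is Holocene; oldest to youngest: Terreneuvian, Cisuralian, Guadalupian, Lopingian, Paleocene, Miocene, Holocene.
Oldest start 538.8 minus youngest end 0 gives 538.8 Myr overall.

Terreneuvian, Cisuralian, Guadalupian, Lopingian, Paleocene, Miocene, Holocene; total span 538.8 Myr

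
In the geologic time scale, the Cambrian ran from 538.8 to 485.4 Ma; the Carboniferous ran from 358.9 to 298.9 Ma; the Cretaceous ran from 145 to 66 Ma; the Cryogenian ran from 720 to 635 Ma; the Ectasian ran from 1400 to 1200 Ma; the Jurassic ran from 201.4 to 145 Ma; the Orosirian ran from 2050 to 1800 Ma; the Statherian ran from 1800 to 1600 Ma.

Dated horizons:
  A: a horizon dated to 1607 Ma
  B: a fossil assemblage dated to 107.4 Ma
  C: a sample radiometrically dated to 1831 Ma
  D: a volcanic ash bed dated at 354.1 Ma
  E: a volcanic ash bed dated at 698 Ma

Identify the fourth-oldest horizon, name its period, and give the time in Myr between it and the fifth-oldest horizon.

D, in the Carboniferous; 246.7 million years to B

Larger Ma means older, so oldest first: C 1831 > A 1607 > E 698 > D 354.1 > B 107.4.
Counting 4 along gives D (354.1 Ma); the excerpt puts that inside the Carboniferous, 358.9–298.9 Ma.
Next in line is B (107.4 Ma), and 354.1 − 107.4 = 246.7 Myr.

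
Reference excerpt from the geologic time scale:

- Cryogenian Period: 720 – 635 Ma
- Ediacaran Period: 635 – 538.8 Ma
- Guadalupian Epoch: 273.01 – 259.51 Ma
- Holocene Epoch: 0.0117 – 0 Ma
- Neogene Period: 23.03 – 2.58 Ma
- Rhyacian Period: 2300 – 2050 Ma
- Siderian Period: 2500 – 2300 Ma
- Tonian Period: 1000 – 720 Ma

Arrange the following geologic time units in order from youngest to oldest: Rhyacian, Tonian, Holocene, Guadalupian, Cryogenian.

Holocene → Guadalupian → Cryogenian → Tonian → Rhyacian

Sorting by start age (ascending Ma, since larger Ma = older): Holocene start 0.0117, Guadalupian start 273.01, Cryogenian start 720, Tonian start 1000, Rhyacian start 2300.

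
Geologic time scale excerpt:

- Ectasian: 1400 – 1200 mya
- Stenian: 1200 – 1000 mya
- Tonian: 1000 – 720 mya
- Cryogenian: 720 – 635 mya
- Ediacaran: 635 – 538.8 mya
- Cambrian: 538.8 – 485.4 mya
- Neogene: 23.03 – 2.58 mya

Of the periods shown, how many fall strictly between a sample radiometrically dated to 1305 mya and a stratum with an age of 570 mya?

1305 Ma sits inside the Ectasian (1400–1200) and 570 Ma inside the Ediacaran (635–538.8); neither of those is wholly between the two dates.
The listed periods lying completely between them are Stenian, Tonian, Cryogenian — 3 in all.

3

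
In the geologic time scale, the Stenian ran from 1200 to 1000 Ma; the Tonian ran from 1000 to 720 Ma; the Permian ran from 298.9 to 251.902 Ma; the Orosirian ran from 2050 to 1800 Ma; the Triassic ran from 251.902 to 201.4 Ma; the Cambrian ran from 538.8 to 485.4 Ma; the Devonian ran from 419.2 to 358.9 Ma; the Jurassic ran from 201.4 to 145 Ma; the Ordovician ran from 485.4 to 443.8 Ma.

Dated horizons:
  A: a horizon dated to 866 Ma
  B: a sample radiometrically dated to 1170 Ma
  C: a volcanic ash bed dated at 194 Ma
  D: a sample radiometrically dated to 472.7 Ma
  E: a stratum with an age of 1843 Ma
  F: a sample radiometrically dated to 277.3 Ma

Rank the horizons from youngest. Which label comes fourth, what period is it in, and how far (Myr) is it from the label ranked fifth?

Sorted youngest-first by Ma: C (194), F (277.3), D (472.7), A (866), B (1170), E (1843).
The fourth youngest is A at 866 Ma, which lies in 1000–720 Ma: the Tonian.
The fifth youngest is B at 1170 Ma; separation = |866 − 1170| = 304 Myr.

A, in the Tonian; 304 million years to B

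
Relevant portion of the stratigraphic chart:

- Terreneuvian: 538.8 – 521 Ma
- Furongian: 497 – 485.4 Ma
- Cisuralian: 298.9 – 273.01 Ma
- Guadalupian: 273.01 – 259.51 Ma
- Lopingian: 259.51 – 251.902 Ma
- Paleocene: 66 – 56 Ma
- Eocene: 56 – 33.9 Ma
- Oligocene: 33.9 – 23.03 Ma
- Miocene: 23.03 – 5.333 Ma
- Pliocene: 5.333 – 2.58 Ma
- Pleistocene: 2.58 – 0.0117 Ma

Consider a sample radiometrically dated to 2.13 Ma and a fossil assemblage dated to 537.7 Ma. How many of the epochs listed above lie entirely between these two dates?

9

537.7 Ma sits inside the Terreneuvian (538.8–521) and 2.13 Ma inside the Pleistocene (2.58–0.0117); neither of those is wholly between the two dates.
The listed epochs lying completely between them are Furongian, Cisuralian, Guadalupian, Lopingian, Paleocene, Eocene, Oligocene, Miocene, Pliocene — 9 in all.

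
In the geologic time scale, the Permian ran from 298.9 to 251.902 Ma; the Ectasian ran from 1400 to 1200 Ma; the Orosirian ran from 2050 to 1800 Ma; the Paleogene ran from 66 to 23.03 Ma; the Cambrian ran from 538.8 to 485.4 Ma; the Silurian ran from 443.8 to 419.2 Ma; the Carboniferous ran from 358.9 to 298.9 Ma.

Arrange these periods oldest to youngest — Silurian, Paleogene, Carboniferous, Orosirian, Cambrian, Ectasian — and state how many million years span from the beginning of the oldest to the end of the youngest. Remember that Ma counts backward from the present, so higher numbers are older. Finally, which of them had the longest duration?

Orosirian, Ectasian, Cambrian, Silurian, Carboniferous, Paleogene; total span 2026.97 Myr; longest is Orosirian

From the excerpt: Silurian 443.8–419.2; Paleogene 66–23.03; Carboniferous 358.9–298.9; Orosirian 2050–1800; Cambrian 538.8–485.4; Ectasian 1400–1200 (Ma).
Larger Ma is earlier, so the oldest is Orosirian and the youngest is Paleogene; oldest to youngest: Orosirian, Ectasian, Cambrian, Silurian, Carboniferous, Paleogene.
Oldest start 2050 minus youngest end 23.03 gives 2026.97 Myr overall.
Individual lengths (start − end): Paleogene 42.97; Orosirian 250; Cambrian 53.4; Ectasian 200; Carboniferous 60; Silurian 24.6. The largest is Orosirian at 250 Myr.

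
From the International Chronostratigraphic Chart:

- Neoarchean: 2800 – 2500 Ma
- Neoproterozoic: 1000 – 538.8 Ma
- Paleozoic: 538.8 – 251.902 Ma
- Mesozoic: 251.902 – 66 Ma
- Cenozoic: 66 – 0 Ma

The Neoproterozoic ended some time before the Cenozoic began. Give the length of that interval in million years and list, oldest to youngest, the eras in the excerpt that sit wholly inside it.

The Neoproterozoic closes at 538.8 Ma and the Cenozoic opens at 66 Ma, so the interval is 538.8 − 66 = 472.8 Myr.
An era fits inside if it starts at or after 538.8 Ma and ends at or before 66 Ma; oldest first that gives Paleozoic, Mesozoic.

472.8 million years; Paleozoic, Mesozoic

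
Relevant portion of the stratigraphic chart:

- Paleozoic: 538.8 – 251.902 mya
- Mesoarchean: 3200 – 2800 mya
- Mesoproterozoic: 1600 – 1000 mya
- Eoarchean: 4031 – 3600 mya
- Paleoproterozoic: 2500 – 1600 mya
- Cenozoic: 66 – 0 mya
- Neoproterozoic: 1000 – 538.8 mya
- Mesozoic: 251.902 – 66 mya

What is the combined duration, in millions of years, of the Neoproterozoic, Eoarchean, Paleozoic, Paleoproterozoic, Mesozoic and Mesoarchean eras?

Each duration: Neoproterozoic = 461.2; Eoarchean = 431; Paleozoic = 286.898; Paleoproterozoic = 900; Mesozoic = 185.902; Mesoarchean = 400.
Sum: 461.2 + 431 + 286.898 + 900 + 185.902 + 400 = 2665 Myr.

2665 million years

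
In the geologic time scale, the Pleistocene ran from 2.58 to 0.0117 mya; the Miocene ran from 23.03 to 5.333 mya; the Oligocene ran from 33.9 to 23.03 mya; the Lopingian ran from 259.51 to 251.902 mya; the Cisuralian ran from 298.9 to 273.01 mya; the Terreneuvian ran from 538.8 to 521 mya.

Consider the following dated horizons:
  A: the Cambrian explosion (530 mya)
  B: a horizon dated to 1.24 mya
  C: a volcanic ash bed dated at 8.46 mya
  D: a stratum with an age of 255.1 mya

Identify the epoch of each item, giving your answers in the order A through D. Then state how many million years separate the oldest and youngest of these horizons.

A — Terreneuvian; B — Pleistocene; C — Miocene; D — Lopingian; span 528.76 million years

Match each age against the start–end ranges in the excerpt: A = 530 Ma → Terreneuvian (538.8–521); B = 1.24 Ma → Pleistocene (2.58–0.0117); C = 8.46 Ma → Miocene (23.03–5.333); D = 255.1 Ma → Lopingian (259.51–251.902).
The largest age is 530 Ma and the smallest is 1.24 Ma; their difference is 528.76 Myr.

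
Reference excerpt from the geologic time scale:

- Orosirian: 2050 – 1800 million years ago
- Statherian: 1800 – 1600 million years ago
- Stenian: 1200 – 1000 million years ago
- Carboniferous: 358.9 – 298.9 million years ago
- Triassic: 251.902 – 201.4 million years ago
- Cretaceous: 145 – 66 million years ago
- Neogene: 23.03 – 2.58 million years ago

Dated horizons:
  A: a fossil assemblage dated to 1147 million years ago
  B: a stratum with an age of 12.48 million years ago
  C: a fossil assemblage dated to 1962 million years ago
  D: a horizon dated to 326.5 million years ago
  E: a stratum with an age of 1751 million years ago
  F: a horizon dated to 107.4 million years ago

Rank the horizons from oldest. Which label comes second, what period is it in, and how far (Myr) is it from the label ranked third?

Sorted oldest-first by Ma: C (1962), E (1751), A (1147), D (326.5), F (107.4), B (12.48).
The second oldest is E at 1751 Ma, which lies in 1800–1600 Ma: the Statherian.
The third oldest is A at 1147 Ma; separation = |1751 − 1147| = 604 Myr.

E, in the Statherian; 604 million years to A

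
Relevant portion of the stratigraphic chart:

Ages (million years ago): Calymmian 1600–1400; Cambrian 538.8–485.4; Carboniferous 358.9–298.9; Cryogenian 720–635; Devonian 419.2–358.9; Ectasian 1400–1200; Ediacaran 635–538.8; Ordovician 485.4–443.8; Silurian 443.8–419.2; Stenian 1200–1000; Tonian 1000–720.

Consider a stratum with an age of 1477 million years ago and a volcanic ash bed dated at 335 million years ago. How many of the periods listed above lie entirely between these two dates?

9

The older date is 1477 Ma and the younger is 335 Ma.
Periods with start < 1477 and end > 335 Ma: Ectasian (1400–1200), Stenian (1200–1000), Tonian (1000–720), Cryogenian (720–635), Ediacaran (635–538.8), Cambrian (538.8–485.4), Ordovician (485.4–443.8), Silurian (443.8–419.2), Devonian (419.2–358.9).
That is 9 complete periods.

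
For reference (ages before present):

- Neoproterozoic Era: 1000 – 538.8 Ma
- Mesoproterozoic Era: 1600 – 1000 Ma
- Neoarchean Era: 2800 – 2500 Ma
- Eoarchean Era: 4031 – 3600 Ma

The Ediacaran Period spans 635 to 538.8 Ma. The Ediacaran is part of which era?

The Ediacaran (635–538.8 Ma) lies entirely within 1000–538.8 Ma, the Neoproterozoic Era.

Neoproterozoic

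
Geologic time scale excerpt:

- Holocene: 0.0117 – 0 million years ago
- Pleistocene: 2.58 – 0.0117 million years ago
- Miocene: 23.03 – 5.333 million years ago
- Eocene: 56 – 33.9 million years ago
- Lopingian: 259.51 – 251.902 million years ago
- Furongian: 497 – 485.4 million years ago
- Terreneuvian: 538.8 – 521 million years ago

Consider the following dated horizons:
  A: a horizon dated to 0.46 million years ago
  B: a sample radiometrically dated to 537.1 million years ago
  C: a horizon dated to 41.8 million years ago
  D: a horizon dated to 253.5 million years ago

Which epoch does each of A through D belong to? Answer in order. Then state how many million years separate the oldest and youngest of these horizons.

A — Pleistocene; B — Terreneuvian; C — Eocene; D — Lopingian; span 536.64 million years

A: 0.46 Ma lies in 2.58–0.0117 Ma, so Pleistocene.
B: 537.1 Ma lies in 538.8–521 Ma, so Terreneuvian.
C: 41.8 Ma lies in 56–33.9 Ma, so Eocene.
D: 253.5 Ma lies in 259.51–251.902 Ma, so Lopingian.
Oldest = 537.1 Ma, youngest = 0.46 Ma → span 536.64 Myr.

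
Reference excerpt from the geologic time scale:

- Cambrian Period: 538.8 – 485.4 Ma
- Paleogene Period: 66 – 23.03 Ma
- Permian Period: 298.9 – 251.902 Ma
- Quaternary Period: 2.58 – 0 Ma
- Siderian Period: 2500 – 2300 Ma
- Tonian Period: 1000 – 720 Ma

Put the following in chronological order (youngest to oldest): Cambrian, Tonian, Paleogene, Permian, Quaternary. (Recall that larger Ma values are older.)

The oldest of these is Tonian (starts 1000 Ma) and the youngest is Quaternary (ends 0 Ma).
In between, by decreasing start age: Cambrian (538.8), Permian (298.9), Paleogene (66).
Listing youngest first means reversing that sequence.

Quaternary → Paleogene → Permian → Cambrian → Tonian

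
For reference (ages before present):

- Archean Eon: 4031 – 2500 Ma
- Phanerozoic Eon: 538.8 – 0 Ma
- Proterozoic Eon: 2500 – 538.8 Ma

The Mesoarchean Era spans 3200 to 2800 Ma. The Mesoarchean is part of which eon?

Archean

The Mesoarchean (3200–2800 Ma) lies entirely within 4031–2500 Ma, the Archean Eon.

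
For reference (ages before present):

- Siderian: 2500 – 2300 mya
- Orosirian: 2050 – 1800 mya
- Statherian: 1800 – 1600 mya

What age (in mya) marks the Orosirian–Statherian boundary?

The Orosirian ends and the Statherian begins at 1800 mya.

1800 mya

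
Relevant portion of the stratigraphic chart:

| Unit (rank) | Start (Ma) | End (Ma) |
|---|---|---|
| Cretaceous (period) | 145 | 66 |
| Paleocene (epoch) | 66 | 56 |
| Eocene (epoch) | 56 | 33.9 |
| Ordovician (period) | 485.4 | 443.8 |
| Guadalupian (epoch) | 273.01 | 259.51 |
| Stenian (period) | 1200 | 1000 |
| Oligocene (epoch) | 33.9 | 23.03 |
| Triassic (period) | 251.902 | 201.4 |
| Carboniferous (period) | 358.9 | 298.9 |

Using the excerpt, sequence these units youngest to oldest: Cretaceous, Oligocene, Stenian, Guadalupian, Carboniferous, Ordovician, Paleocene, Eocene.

The oldest of these is Stenian (starts 1200 Ma) and the youngest is Oligocene (ends 23.03 Ma).
In between, by decreasing start age: Ordovician (485.4), Carboniferous (358.9), Guadalupian (273.01), Cretaceous (145), Paleocene (66), Eocene (56).
Listing youngest first means reversing that sequence.

Oligocene → Eocene → Paleocene → Cretaceous → Guadalupian → Carboniferous → Ordovician → Stenian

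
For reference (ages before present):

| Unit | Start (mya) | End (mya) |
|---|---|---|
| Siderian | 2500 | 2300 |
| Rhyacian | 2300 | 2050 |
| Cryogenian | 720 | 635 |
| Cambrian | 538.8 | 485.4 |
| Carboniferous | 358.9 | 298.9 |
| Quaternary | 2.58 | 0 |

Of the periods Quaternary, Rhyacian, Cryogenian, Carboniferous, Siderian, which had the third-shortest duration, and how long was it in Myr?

Start − end for each: Quaternary 2.58 − 0 = 2.58; Rhyacian 2300 − 2050 = 250; Cryogenian 720 − 635 = 85; Carboniferous 358.9 − 298.9 = 60; Siderian 2500 − 2300 = 200.
Ranking these from shortest: Quaternary < Carboniferous < Cryogenian < Siderian < Rhyacian.
Position 3 in that ranking is Cryogenian, which lasted 85 Myr.

Cryogenian, 85 million years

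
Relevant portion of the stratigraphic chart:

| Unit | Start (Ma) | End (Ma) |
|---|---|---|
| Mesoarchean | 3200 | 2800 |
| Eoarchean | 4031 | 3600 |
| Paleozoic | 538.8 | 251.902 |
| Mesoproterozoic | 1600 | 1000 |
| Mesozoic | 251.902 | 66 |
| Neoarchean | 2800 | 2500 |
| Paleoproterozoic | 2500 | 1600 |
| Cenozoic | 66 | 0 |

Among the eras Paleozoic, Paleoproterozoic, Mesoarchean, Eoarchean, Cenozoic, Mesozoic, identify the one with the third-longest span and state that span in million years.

Start − end for each: Paleozoic 538.8 − 251.902 = 286.898; Paleoproterozoic 2500 − 1600 = 900; Mesoarchean 3200 − 2800 = 400; Eoarchean 4031 − 3600 = 431; Cenozoic 66 − 0 = 66; Mesozoic 251.902 − 66 = 185.902.
Ranking these from longest: Paleoproterozoic > Eoarchean > Mesoarchean > Paleozoic > Mesozoic > Cenozoic.
Position 3 in that ranking is Mesoarchean, which lasted 400 Myr.

Mesoarchean, 400 million years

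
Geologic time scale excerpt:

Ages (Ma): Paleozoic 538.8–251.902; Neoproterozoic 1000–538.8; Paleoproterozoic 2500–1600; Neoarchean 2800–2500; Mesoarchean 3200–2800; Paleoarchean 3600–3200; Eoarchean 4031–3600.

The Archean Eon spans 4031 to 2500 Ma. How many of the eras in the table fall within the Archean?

4

Eras inside 4031–2500 Ma: Eoarchean, Paleoarchean, Mesoarchean, Neoarchean — 4 in total.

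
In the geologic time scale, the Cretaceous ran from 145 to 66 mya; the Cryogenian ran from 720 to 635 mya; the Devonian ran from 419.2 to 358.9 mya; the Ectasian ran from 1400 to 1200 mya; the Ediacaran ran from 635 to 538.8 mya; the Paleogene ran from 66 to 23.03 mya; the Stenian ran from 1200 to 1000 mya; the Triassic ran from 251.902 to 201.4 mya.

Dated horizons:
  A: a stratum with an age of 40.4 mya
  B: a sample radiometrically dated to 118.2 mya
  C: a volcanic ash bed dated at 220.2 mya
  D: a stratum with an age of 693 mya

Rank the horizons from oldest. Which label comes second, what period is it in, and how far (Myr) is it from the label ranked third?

Sorted oldest-first by Ma: D (693), C (220.2), B (118.2), A (40.4).
The second oldest is C at 220.2 Ma, which lies in 251.902–201.4 Ma: the Triassic.
The third oldest is B at 118.2 Ma; separation = |220.2 − 118.2| = 102 Myr.

C, in the Triassic; 102 million years to B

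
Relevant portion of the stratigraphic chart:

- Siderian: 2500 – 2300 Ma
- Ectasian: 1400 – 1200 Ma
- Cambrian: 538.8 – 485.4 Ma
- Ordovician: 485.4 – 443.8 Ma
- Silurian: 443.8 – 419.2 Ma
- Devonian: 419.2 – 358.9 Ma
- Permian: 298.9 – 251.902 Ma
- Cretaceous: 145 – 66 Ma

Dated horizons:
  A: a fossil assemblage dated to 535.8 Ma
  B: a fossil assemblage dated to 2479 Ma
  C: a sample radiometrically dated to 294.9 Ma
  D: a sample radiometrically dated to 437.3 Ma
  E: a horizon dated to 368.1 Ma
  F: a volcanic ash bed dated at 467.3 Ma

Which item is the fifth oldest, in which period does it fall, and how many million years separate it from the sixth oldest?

Larger Ma means older, so oldest first: B 2479 > A 535.8 > F 467.3 > D 437.3 > E 368.1 > C 294.9.
Counting 5 along gives E (368.1 Ma); the excerpt puts that inside the Devonian, 419.2–358.9 Ma.
Next in line is C (294.9 Ma), and 368.1 − 294.9 = 73.2 Myr.

E, in the Devonian; 73.2 million years to C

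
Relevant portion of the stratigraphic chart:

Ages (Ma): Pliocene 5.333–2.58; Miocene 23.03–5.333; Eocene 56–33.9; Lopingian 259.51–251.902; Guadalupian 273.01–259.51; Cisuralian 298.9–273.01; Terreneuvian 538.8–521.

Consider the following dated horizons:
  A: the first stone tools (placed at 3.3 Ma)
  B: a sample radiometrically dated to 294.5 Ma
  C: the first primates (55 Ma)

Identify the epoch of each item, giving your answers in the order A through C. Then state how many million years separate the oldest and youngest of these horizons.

A: 3.3 Ma lies in 5.333–2.58 Ma, so Pliocene.
B: 294.5 Ma lies in 298.9–273.01 Ma, so Cisuralian.
C: 55 Ma lies in 56–33.9 Ma, so Eocene.
Oldest = 294.5 Ma, youngest = 3.3 Ma → span 291.2 Myr.

A — Pliocene; B — Cisuralian; C — Eocene; span 291.2 million years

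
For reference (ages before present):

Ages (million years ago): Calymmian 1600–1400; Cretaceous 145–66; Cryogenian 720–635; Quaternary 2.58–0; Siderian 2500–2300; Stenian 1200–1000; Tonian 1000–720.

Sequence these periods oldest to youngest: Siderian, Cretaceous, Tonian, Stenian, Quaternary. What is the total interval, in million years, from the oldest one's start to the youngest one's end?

From the excerpt: Siderian 2500–2300; Cretaceous 145–66; Tonian 1000–720; Stenian 1200–1000; Quaternary 2.58–0 (Ma).
Larger Ma is earlier, so the oldest is Siderian and the youngest is Quaternary; oldest to youngest: Siderian, Stenian, Tonian, Cretaceous, Quaternary.
Oldest start 2500 minus youngest end 0 gives 2500 Myr overall.

Siderian, Stenian, Tonian, Cretaceous, Quaternary; total span 2500 Myr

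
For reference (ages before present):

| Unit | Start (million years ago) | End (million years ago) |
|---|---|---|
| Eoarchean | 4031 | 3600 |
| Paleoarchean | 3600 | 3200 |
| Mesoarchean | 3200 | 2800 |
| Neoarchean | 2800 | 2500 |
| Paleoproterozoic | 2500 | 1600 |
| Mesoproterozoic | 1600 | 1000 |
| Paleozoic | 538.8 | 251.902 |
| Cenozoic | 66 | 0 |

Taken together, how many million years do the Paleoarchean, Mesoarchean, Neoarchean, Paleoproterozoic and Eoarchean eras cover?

Duration is start − end for each: (3600 − 3200) + (3200 − 2800) + (2800 − 2500) + (2500 − 1600) + (4031 − 3600).
That is 400 + 400 + 300 + 900 + 431, which totals 2431 million years.

2431 million years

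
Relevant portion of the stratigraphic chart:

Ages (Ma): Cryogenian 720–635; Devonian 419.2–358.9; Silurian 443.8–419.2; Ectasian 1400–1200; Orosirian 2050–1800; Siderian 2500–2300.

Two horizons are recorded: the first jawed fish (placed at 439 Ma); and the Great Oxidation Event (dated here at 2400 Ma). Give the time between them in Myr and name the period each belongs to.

1961 million years apart; the first in the Silurian, the second in the Siderian

Elapsed time: 2400 − 439 = 1961 Myr.
439 Ma lies within 443.8–419.2 Ma: Silurian.
2400 Ma lies within 2500–2300 Ma: Siderian.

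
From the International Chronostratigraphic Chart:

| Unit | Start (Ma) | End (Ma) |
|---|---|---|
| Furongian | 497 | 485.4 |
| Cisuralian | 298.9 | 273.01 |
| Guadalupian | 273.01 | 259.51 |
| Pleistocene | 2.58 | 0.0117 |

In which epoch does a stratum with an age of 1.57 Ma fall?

Pleistocene

1.57 Ma lies between 2.58 and 0.0117 Ma, so it falls in the Pleistocene.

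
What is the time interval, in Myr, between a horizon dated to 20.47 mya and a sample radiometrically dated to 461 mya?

461 − 20.47 = 440.53 million years.

440.53 million years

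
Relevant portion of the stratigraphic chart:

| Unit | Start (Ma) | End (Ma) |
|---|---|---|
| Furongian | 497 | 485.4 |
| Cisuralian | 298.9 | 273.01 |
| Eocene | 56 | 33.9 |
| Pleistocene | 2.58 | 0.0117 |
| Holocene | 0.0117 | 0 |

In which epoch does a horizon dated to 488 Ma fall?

Furongian

488 Ma lies between 497 and 485.4 Ma, so it falls in the Furongian.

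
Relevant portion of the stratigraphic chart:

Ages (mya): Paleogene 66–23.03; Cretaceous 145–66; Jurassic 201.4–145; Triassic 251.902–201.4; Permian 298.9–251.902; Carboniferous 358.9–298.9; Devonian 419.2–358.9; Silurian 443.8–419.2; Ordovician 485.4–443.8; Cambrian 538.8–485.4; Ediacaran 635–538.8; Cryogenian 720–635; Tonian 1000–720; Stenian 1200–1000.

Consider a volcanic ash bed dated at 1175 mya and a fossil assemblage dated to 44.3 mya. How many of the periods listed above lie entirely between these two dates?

12

1175 Ma sits inside the Stenian (1200–1000) and 44.3 Ma inside the Paleogene (66–23.03); neither of those is wholly between the two dates.
The listed periods lying completely between them are Tonian, Cryogenian, Ediacaran, Cambrian, Ordovician, Silurian, Devonian, Carboniferous, Permian, Triassic, Jurassic, Cretaceous — 12 in all.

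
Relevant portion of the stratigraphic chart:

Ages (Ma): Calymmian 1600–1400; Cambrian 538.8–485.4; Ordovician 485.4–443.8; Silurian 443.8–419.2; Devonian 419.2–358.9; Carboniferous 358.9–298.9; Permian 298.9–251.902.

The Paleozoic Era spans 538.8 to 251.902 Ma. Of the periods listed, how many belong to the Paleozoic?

Periods inside 538.8–251.902 Ma: Cambrian, Ordovician, Silurian, Devonian, Carboniferous, Permian — 6 in total.

6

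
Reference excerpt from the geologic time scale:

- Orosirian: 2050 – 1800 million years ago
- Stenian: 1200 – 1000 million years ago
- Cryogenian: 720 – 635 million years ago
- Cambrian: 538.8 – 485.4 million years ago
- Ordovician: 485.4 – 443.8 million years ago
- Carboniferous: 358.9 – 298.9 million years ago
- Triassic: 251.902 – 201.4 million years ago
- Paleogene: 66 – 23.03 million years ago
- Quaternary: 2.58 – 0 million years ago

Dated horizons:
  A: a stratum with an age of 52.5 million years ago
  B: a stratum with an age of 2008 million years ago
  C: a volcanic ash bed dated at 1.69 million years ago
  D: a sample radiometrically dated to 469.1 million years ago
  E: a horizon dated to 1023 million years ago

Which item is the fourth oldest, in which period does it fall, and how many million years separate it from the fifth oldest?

A, in the Paleogene; 50.81 million years to C

Larger Ma means older, so oldest first: B 2008 > E 1023 > D 469.1 > A 52.5 > C 1.69.
Counting 4 along gives A (52.5 Ma); the excerpt puts that inside the Paleogene, 66–23.03 Ma.
Next in line is C (1.69 Ma), and 52.5 − 1.69 = 50.81 Myr.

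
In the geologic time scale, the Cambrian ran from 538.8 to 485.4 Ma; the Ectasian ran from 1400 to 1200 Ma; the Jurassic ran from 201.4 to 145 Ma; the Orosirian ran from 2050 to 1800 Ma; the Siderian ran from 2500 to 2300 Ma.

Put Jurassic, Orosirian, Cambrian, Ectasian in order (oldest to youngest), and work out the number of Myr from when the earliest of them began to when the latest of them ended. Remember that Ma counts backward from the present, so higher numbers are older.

Orosirian, Ectasian, Cambrian, Jurassic; total span 1905 Myr

From the excerpt: Jurassic 201.4–145; Orosirian 2050–1800; Cambrian 538.8–485.4; Ectasian 1400–1200 (Ma).
Larger Ma is earlier, so the oldest is Orosirian and the youngest is Jurassic; oldest to youngest: Orosirian, Ectasian, Cambrian, Jurassic.
Oldest start 2050 minus youngest end 145 gives 1905 Myr overall.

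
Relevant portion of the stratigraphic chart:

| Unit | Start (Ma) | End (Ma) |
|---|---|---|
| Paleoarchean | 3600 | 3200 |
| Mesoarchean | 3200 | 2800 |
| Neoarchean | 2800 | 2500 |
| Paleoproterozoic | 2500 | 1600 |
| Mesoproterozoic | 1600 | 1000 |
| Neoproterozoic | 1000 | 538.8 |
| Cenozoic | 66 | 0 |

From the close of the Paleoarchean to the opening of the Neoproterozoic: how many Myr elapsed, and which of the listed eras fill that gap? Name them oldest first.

The Paleoarchean closes at 3200 Ma and the Neoproterozoic opens at 1000 Ma, so the interval is 3200 − 1000 = 2200 Myr.
An era fits inside if it starts at or after 3200 Ma and ends at or before 1000 Ma; oldest first that gives Mesoarchean, Neoarchean, Paleoproterozoic, Mesoproterozoic.

2200 million years; Mesoarchean, Neoarchean, Paleoproterozoic, Mesoproterozoic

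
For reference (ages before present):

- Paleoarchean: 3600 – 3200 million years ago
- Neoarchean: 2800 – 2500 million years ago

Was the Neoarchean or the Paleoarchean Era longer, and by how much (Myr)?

Neoarchean: 2800 − 2500 = 300 Myr.
Paleoarchean: 3600 − 3200 = 400 Myr.
Difference: 400 − 300 = 100 Myr, so the Paleoarchean was longer.

Paleoarchean, by 100 million years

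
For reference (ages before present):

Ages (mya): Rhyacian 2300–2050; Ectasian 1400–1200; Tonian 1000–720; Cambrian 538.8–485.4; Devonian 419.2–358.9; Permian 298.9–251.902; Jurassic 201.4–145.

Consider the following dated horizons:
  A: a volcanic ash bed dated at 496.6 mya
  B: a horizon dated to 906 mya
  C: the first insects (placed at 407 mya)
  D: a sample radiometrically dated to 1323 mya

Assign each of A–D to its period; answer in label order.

A — Cambrian; B — Tonian; C — Devonian; D — Ectasian

Match each age against the start–end ranges in the excerpt: A = 496.6 Ma → Cambrian (538.8–485.4); B = 906 Ma → Tonian (1000–720); C = 407 Ma → Devonian (419.2–358.9); D = 1323 Ma → Ectasian (1400–1200).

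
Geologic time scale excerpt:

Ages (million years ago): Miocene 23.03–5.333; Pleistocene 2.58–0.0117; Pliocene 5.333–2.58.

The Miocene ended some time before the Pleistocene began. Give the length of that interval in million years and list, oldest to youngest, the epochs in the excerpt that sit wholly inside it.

2.753 million years; Pliocene

The Miocene closes at 5.333 Ma and the Pleistocene opens at 2.58 Ma, so the interval is 5.333 − 2.58 = 2.753 Myr.
An epoch fits inside if it starts at or after 5.333 Ma and ends at or before 2.58 Ma; oldest first that gives Pliocene.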